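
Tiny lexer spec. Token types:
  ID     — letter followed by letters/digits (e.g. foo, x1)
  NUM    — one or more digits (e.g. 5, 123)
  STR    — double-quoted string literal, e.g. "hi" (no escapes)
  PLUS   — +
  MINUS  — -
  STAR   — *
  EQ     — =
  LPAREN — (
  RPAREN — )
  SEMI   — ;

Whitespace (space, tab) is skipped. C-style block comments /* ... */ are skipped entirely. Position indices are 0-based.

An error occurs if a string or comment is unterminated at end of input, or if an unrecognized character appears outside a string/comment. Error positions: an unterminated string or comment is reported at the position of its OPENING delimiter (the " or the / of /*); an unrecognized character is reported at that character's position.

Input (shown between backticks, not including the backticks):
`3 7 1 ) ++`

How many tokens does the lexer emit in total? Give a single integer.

Answer: 6

Derivation:
pos=0: emit NUM '3' (now at pos=1)
pos=2: emit NUM '7' (now at pos=3)
pos=4: emit NUM '1' (now at pos=5)
pos=6: emit RPAREN ')'
pos=8: emit PLUS '+'
pos=9: emit PLUS '+'
DONE. 6 tokens: [NUM, NUM, NUM, RPAREN, PLUS, PLUS]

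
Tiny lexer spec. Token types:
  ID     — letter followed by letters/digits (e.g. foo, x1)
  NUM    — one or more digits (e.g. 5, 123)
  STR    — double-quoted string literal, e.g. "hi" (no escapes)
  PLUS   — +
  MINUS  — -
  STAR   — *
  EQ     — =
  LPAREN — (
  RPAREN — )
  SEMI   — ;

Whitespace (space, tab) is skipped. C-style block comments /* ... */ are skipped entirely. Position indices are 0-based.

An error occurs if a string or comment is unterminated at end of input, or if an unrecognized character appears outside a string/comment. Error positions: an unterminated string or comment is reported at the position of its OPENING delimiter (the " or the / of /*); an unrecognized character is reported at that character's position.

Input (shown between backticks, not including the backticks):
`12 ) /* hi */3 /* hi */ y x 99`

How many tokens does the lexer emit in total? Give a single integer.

pos=0: emit NUM '12' (now at pos=2)
pos=3: emit RPAREN ')'
pos=5: enter COMMENT mode (saw '/*')
exit COMMENT mode (now at pos=13)
pos=13: emit NUM '3' (now at pos=14)
pos=15: enter COMMENT mode (saw '/*')
exit COMMENT mode (now at pos=23)
pos=24: emit ID 'y' (now at pos=25)
pos=26: emit ID 'x' (now at pos=27)
pos=28: emit NUM '99' (now at pos=30)
DONE. 6 tokens: [NUM, RPAREN, NUM, ID, ID, NUM]

Answer: 6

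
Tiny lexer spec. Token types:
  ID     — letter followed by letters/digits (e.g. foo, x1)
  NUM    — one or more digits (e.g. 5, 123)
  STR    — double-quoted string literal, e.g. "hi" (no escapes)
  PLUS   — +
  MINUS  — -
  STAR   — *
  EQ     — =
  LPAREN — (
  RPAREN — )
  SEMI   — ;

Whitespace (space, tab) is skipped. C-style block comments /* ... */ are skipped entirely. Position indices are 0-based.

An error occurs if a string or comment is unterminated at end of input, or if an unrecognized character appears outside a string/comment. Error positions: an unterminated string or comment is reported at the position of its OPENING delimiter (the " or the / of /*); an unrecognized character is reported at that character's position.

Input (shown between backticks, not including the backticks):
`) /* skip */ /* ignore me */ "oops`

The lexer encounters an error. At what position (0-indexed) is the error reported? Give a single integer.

Answer: 29

Derivation:
pos=0: emit RPAREN ')'
pos=2: enter COMMENT mode (saw '/*')
exit COMMENT mode (now at pos=12)
pos=13: enter COMMENT mode (saw '/*')
exit COMMENT mode (now at pos=28)
pos=29: enter STRING mode
pos=29: ERROR — unterminated string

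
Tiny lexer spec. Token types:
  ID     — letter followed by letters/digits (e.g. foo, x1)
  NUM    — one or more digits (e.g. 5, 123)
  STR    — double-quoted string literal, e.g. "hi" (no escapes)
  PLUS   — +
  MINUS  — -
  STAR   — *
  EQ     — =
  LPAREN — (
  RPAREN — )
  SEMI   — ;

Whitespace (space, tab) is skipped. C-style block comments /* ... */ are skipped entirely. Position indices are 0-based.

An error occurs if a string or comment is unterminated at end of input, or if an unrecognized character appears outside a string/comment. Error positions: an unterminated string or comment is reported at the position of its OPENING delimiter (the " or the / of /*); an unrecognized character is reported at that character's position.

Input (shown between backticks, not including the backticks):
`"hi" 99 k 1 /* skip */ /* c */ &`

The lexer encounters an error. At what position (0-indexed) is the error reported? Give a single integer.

Answer: 31

Derivation:
pos=0: enter STRING mode
pos=0: emit STR "hi" (now at pos=4)
pos=5: emit NUM '99' (now at pos=7)
pos=8: emit ID 'k' (now at pos=9)
pos=10: emit NUM '1' (now at pos=11)
pos=12: enter COMMENT mode (saw '/*')
exit COMMENT mode (now at pos=22)
pos=23: enter COMMENT mode (saw '/*')
exit COMMENT mode (now at pos=30)
pos=31: ERROR — unrecognized char '&'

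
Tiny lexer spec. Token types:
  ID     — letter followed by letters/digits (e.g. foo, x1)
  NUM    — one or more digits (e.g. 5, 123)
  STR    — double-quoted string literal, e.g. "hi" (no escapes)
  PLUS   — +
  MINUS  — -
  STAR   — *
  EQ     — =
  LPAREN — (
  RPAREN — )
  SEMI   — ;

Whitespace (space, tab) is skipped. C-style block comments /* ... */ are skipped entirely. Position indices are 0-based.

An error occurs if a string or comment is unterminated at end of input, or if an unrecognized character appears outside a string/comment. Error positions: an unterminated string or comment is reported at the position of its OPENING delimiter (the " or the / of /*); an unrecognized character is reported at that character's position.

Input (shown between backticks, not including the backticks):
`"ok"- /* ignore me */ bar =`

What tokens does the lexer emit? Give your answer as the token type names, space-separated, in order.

pos=0: enter STRING mode
pos=0: emit STR "ok" (now at pos=4)
pos=4: emit MINUS '-'
pos=6: enter COMMENT mode (saw '/*')
exit COMMENT mode (now at pos=21)
pos=22: emit ID 'bar' (now at pos=25)
pos=26: emit EQ '='
DONE. 4 tokens: [STR, MINUS, ID, EQ]

Answer: STR MINUS ID EQ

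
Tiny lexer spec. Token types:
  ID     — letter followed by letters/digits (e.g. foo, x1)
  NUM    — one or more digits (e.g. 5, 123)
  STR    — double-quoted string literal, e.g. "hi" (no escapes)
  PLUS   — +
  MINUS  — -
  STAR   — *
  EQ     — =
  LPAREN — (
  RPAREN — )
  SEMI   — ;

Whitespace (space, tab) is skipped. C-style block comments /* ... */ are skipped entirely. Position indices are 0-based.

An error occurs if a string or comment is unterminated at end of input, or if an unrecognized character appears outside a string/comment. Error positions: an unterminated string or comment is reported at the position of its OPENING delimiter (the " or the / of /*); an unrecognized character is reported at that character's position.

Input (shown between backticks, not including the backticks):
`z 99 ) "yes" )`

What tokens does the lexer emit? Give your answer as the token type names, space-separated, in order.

pos=0: emit ID 'z' (now at pos=1)
pos=2: emit NUM '99' (now at pos=4)
pos=5: emit RPAREN ')'
pos=7: enter STRING mode
pos=7: emit STR "yes" (now at pos=12)
pos=13: emit RPAREN ')'
DONE. 5 tokens: [ID, NUM, RPAREN, STR, RPAREN]

Answer: ID NUM RPAREN STR RPAREN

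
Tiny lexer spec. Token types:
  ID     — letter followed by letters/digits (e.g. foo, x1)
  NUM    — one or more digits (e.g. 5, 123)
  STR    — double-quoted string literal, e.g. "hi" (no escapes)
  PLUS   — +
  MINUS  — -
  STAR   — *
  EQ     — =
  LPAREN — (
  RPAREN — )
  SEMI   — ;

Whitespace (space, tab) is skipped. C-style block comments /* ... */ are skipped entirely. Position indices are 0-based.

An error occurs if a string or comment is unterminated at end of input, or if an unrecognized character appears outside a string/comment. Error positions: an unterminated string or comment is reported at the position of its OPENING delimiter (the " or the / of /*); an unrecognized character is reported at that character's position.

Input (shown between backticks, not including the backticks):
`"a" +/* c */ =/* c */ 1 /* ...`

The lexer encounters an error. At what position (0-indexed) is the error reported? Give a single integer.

pos=0: enter STRING mode
pos=0: emit STR "a" (now at pos=3)
pos=4: emit PLUS '+'
pos=5: enter COMMENT mode (saw '/*')
exit COMMENT mode (now at pos=12)
pos=13: emit EQ '='
pos=14: enter COMMENT mode (saw '/*')
exit COMMENT mode (now at pos=21)
pos=22: emit NUM '1' (now at pos=23)
pos=24: enter COMMENT mode (saw '/*')
pos=24: ERROR — unterminated comment (reached EOF)

Answer: 24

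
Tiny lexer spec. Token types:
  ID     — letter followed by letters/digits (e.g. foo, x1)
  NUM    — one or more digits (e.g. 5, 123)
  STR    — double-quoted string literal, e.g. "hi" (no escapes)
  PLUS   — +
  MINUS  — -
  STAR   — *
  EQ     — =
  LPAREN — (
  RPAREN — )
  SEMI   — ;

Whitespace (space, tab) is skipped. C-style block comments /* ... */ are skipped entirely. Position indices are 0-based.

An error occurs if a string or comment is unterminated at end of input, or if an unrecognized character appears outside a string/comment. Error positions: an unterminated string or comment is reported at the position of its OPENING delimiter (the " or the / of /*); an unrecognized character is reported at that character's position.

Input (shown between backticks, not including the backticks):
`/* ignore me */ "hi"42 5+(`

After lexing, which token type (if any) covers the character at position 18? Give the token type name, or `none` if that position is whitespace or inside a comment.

pos=0: enter COMMENT mode (saw '/*')
exit COMMENT mode (now at pos=15)
pos=16: enter STRING mode
pos=16: emit STR "hi" (now at pos=20)
pos=20: emit NUM '42' (now at pos=22)
pos=23: emit NUM '5' (now at pos=24)
pos=24: emit PLUS '+'
pos=25: emit LPAREN '('
DONE. 5 tokens: [STR, NUM, NUM, PLUS, LPAREN]
Position 18: char is 'i' -> STR

Answer: STR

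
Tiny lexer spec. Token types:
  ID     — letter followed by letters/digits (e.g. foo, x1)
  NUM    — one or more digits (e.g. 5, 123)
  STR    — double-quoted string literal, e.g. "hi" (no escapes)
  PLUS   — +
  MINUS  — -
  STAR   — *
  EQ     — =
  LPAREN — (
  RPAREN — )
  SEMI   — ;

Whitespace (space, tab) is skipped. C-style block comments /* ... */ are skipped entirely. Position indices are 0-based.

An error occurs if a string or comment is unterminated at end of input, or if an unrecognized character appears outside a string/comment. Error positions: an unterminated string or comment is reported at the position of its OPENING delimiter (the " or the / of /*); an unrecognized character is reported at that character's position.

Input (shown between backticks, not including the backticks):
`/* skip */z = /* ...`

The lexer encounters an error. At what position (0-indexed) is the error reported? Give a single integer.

pos=0: enter COMMENT mode (saw '/*')
exit COMMENT mode (now at pos=10)
pos=10: emit ID 'z' (now at pos=11)
pos=12: emit EQ '='
pos=14: enter COMMENT mode (saw '/*')
pos=14: ERROR — unterminated comment (reached EOF)

Answer: 14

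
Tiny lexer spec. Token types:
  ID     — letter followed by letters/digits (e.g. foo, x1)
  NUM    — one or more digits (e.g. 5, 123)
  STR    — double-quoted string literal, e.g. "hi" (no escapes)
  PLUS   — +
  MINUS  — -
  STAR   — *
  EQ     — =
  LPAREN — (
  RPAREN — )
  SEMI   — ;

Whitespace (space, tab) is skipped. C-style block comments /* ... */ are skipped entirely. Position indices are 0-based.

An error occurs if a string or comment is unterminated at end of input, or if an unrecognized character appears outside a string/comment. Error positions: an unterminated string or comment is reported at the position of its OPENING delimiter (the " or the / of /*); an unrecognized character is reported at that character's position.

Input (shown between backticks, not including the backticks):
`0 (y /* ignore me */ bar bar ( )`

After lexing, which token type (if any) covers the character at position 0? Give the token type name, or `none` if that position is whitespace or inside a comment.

Answer: NUM

Derivation:
pos=0: emit NUM '0' (now at pos=1)
pos=2: emit LPAREN '('
pos=3: emit ID 'y' (now at pos=4)
pos=5: enter COMMENT mode (saw '/*')
exit COMMENT mode (now at pos=20)
pos=21: emit ID 'bar' (now at pos=24)
pos=25: emit ID 'bar' (now at pos=28)
pos=29: emit LPAREN '('
pos=31: emit RPAREN ')'
DONE. 7 tokens: [NUM, LPAREN, ID, ID, ID, LPAREN, RPAREN]
Position 0: char is '0' -> NUM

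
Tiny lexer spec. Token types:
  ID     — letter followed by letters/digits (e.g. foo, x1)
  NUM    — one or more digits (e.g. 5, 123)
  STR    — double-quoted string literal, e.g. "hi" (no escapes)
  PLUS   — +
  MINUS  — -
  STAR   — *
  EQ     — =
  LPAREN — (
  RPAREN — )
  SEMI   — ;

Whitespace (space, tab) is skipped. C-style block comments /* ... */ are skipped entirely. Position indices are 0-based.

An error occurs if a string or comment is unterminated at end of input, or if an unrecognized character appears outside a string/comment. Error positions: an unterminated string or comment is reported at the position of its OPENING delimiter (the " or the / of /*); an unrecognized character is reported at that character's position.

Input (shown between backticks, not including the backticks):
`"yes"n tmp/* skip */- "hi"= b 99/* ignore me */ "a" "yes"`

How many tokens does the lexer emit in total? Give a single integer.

Answer: 10

Derivation:
pos=0: enter STRING mode
pos=0: emit STR "yes" (now at pos=5)
pos=5: emit ID 'n' (now at pos=6)
pos=7: emit ID 'tmp' (now at pos=10)
pos=10: enter COMMENT mode (saw '/*')
exit COMMENT mode (now at pos=20)
pos=20: emit MINUS '-'
pos=22: enter STRING mode
pos=22: emit STR "hi" (now at pos=26)
pos=26: emit EQ '='
pos=28: emit ID 'b' (now at pos=29)
pos=30: emit NUM '99' (now at pos=32)
pos=32: enter COMMENT mode (saw '/*')
exit COMMENT mode (now at pos=47)
pos=48: enter STRING mode
pos=48: emit STR "a" (now at pos=51)
pos=52: enter STRING mode
pos=52: emit STR "yes" (now at pos=57)
DONE. 10 tokens: [STR, ID, ID, MINUS, STR, EQ, ID, NUM, STR, STR]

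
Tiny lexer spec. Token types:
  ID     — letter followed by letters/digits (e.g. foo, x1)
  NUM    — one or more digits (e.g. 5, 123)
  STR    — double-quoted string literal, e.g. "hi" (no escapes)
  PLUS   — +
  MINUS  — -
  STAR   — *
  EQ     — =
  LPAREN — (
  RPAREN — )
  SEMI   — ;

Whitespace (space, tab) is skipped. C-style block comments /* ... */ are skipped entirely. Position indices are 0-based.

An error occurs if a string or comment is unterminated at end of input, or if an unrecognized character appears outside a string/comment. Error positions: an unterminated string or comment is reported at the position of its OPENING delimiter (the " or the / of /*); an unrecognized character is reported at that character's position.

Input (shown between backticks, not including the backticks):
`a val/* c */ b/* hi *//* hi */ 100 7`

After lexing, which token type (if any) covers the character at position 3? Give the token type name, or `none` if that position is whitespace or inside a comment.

pos=0: emit ID 'a' (now at pos=1)
pos=2: emit ID 'val' (now at pos=5)
pos=5: enter COMMENT mode (saw '/*')
exit COMMENT mode (now at pos=12)
pos=13: emit ID 'b' (now at pos=14)
pos=14: enter COMMENT mode (saw '/*')
exit COMMENT mode (now at pos=22)
pos=22: enter COMMENT mode (saw '/*')
exit COMMENT mode (now at pos=30)
pos=31: emit NUM '100' (now at pos=34)
pos=35: emit NUM '7' (now at pos=36)
DONE. 5 tokens: [ID, ID, ID, NUM, NUM]
Position 3: char is 'a' -> ID

Answer: ID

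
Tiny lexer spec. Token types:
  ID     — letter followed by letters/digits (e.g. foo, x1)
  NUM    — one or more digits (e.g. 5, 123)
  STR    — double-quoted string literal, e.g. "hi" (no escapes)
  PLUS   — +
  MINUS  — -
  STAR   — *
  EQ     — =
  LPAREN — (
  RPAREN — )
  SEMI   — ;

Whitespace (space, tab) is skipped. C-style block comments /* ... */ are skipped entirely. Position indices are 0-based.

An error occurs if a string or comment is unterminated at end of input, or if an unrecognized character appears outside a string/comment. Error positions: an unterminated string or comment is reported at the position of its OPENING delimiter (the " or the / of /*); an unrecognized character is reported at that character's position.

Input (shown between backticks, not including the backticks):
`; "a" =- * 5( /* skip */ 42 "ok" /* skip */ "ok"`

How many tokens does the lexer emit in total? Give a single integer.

Answer: 10

Derivation:
pos=0: emit SEMI ';'
pos=2: enter STRING mode
pos=2: emit STR "a" (now at pos=5)
pos=6: emit EQ '='
pos=7: emit MINUS '-'
pos=9: emit STAR '*'
pos=11: emit NUM '5' (now at pos=12)
pos=12: emit LPAREN '('
pos=14: enter COMMENT mode (saw '/*')
exit COMMENT mode (now at pos=24)
pos=25: emit NUM '42' (now at pos=27)
pos=28: enter STRING mode
pos=28: emit STR "ok" (now at pos=32)
pos=33: enter COMMENT mode (saw '/*')
exit COMMENT mode (now at pos=43)
pos=44: enter STRING mode
pos=44: emit STR "ok" (now at pos=48)
DONE. 10 tokens: [SEMI, STR, EQ, MINUS, STAR, NUM, LPAREN, NUM, STR, STR]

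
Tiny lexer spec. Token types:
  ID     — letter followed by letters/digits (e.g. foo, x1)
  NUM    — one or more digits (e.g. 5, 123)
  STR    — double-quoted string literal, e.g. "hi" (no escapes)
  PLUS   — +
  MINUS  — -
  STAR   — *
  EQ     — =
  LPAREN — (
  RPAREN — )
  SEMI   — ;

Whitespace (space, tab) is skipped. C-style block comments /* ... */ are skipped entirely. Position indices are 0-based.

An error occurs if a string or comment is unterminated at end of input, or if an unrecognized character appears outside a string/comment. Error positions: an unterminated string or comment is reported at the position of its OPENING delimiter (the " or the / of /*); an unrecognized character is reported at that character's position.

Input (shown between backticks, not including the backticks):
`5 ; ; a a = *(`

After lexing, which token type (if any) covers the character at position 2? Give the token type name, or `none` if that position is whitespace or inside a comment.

pos=0: emit NUM '5' (now at pos=1)
pos=2: emit SEMI ';'
pos=4: emit SEMI ';'
pos=6: emit ID 'a' (now at pos=7)
pos=8: emit ID 'a' (now at pos=9)
pos=10: emit EQ '='
pos=12: emit STAR '*'
pos=13: emit LPAREN '('
DONE. 8 tokens: [NUM, SEMI, SEMI, ID, ID, EQ, STAR, LPAREN]
Position 2: char is ';' -> SEMI

Answer: SEMI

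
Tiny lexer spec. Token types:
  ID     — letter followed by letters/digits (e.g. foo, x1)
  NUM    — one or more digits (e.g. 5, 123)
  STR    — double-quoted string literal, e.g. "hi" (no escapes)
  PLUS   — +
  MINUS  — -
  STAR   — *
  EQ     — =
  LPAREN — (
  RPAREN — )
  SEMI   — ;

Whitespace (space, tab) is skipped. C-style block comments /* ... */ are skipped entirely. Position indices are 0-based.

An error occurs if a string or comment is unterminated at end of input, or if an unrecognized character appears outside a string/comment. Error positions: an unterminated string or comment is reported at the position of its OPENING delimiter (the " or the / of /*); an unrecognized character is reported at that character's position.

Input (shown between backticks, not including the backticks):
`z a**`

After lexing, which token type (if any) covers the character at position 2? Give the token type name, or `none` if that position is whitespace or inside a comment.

Answer: ID

Derivation:
pos=0: emit ID 'z' (now at pos=1)
pos=2: emit ID 'a' (now at pos=3)
pos=3: emit STAR '*'
pos=4: emit STAR '*'
DONE. 4 tokens: [ID, ID, STAR, STAR]
Position 2: char is 'a' -> ID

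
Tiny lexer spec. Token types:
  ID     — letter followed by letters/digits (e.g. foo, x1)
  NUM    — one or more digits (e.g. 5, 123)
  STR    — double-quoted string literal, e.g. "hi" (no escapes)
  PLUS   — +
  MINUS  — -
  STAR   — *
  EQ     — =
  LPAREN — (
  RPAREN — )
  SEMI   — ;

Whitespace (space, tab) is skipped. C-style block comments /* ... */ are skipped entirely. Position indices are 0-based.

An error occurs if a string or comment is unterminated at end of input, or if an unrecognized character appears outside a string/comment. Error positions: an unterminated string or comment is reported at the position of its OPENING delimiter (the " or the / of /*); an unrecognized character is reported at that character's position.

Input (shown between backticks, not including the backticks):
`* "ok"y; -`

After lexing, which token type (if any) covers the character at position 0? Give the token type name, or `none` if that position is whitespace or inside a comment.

Answer: STAR

Derivation:
pos=0: emit STAR '*'
pos=2: enter STRING mode
pos=2: emit STR "ok" (now at pos=6)
pos=6: emit ID 'y' (now at pos=7)
pos=7: emit SEMI ';'
pos=9: emit MINUS '-'
DONE. 5 tokens: [STAR, STR, ID, SEMI, MINUS]
Position 0: char is '*' -> STAR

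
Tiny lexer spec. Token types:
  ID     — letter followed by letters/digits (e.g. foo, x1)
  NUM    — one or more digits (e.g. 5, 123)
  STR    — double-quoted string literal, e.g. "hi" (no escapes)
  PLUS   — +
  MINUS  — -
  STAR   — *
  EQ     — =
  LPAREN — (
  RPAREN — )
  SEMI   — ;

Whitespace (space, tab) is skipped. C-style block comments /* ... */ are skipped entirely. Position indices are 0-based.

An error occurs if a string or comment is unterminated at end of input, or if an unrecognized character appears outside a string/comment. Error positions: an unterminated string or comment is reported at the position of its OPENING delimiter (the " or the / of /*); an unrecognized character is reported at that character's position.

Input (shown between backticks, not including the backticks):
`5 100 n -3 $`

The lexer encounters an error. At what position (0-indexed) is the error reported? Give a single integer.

pos=0: emit NUM '5' (now at pos=1)
pos=2: emit NUM '100' (now at pos=5)
pos=6: emit ID 'n' (now at pos=7)
pos=8: emit MINUS '-'
pos=9: emit NUM '3' (now at pos=10)
pos=11: ERROR — unrecognized char '$'

Answer: 11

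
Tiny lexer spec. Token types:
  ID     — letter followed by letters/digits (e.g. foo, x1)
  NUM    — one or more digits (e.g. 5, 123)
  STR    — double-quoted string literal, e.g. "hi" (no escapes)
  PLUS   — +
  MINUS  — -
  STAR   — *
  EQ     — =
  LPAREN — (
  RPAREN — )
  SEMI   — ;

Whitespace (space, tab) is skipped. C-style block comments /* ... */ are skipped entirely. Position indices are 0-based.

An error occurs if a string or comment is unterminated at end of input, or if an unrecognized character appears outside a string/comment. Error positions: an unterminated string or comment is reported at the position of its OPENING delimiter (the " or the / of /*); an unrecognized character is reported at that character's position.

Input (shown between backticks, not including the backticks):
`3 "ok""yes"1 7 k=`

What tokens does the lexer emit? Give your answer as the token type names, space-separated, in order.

pos=0: emit NUM '3' (now at pos=1)
pos=2: enter STRING mode
pos=2: emit STR "ok" (now at pos=6)
pos=6: enter STRING mode
pos=6: emit STR "yes" (now at pos=11)
pos=11: emit NUM '1' (now at pos=12)
pos=13: emit NUM '7' (now at pos=14)
pos=15: emit ID 'k' (now at pos=16)
pos=16: emit EQ '='
DONE. 7 tokens: [NUM, STR, STR, NUM, NUM, ID, EQ]

Answer: NUM STR STR NUM NUM ID EQ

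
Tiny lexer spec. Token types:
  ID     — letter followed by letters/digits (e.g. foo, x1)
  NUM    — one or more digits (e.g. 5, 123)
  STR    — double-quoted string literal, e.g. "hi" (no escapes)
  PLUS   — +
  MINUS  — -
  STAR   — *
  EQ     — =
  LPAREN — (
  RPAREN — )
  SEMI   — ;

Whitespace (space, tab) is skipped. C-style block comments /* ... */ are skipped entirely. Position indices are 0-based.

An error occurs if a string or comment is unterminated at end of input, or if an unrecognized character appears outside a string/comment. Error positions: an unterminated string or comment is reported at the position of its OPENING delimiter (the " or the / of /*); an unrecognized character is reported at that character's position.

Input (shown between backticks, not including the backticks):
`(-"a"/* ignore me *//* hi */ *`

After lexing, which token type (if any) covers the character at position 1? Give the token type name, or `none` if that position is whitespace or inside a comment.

Answer: MINUS

Derivation:
pos=0: emit LPAREN '('
pos=1: emit MINUS '-'
pos=2: enter STRING mode
pos=2: emit STR "a" (now at pos=5)
pos=5: enter COMMENT mode (saw '/*')
exit COMMENT mode (now at pos=20)
pos=20: enter COMMENT mode (saw '/*')
exit COMMENT mode (now at pos=28)
pos=29: emit STAR '*'
DONE. 4 tokens: [LPAREN, MINUS, STR, STAR]
Position 1: char is '-' -> MINUS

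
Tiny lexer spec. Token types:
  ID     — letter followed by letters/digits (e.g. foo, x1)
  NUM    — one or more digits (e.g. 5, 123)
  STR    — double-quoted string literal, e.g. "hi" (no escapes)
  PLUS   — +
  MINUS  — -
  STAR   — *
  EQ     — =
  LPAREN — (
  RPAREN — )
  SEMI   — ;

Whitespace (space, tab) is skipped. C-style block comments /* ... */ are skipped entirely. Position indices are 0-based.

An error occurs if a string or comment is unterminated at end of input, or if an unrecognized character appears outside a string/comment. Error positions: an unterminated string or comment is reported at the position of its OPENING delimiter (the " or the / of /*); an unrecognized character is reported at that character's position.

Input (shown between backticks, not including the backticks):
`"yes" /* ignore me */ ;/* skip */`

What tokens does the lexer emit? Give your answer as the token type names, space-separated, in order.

Answer: STR SEMI

Derivation:
pos=0: enter STRING mode
pos=0: emit STR "yes" (now at pos=5)
pos=6: enter COMMENT mode (saw '/*')
exit COMMENT mode (now at pos=21)
pos=22: emit SEMI ';'
pos=23: enter COMMENT mode (saw '/*')
exit COMMENT mode (now at pos=33)
DONE. 2 tokens: [STR, SEMI]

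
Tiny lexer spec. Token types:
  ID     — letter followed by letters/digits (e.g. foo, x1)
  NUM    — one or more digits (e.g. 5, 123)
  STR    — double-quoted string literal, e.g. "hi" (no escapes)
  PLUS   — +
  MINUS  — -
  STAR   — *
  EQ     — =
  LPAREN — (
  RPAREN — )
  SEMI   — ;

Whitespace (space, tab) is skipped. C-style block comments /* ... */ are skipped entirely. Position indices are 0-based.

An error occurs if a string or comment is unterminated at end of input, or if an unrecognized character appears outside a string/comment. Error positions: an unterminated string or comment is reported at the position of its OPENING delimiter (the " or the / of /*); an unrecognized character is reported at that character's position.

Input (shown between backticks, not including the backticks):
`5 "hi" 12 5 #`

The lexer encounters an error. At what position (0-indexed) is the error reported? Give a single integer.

pos=0: emit NUM '5' (now at pos=1)
pos=2: enter STRING mode
pos=2: emit STR "hi" (now at pos=6)
pos=7: emit NUM '12' (now at pos=9)
pos=10: emit NUM '5' (now at pos=11)
pos=12: ERROR — unrecognized char '#'

Answer: 12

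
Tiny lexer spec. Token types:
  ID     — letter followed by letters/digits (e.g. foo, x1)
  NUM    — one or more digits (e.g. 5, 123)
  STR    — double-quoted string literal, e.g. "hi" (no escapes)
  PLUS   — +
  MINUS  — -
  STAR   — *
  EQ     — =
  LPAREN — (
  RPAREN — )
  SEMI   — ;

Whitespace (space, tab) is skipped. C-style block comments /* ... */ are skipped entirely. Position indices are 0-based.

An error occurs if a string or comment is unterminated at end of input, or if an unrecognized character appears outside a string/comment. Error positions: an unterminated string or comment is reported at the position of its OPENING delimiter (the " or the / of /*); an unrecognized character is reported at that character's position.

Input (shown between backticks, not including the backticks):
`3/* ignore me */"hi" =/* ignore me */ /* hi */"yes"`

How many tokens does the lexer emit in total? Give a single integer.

Answer: 4

Derivation:
pos=0: emit NUM '3' (now at pos=1)
pos=1: enter COMMENT mode (saw '/*')
exit COMMENT mode (now at pos=16)
pos=16: enter STRING mode
pos=16: emit STR "hi" (now at pos=20)
pos=21: emit EQ '='
pos=22: enter COMMENT mode (saw '/*')
exit COMMENT mode (now at pos=37)
pos=38: enter COMMENT mode (saw '/*')
exit COMMENT mode (now at pos=46)
pos=46: enter STRING mode
pos=46: emit STR "yes" (now at pos=51)
DONE. 4 tokens: [NUM, STR, EQ, STR]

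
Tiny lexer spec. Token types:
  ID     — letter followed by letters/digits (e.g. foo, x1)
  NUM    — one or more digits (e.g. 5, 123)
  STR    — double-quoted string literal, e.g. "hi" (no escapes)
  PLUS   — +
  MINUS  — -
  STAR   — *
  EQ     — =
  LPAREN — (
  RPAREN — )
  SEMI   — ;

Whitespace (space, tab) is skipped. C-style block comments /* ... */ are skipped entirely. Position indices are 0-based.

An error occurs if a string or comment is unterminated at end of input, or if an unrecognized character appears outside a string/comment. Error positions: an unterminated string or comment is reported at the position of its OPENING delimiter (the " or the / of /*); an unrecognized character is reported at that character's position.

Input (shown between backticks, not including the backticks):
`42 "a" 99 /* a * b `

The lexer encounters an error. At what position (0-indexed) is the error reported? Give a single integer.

Answer: 10

Derivation:
pos=0: emit NUM '42' (now at pos=2)
pos=3: enter STRING mode
pos=3: emit STR "a" (now at pos=6)
pos=7: emit NUM '99' (now at pos=9)
pos=10: enter COMMENT mode (saw '/*')
pos=10: ERROR — unterminated comment (reached EOF)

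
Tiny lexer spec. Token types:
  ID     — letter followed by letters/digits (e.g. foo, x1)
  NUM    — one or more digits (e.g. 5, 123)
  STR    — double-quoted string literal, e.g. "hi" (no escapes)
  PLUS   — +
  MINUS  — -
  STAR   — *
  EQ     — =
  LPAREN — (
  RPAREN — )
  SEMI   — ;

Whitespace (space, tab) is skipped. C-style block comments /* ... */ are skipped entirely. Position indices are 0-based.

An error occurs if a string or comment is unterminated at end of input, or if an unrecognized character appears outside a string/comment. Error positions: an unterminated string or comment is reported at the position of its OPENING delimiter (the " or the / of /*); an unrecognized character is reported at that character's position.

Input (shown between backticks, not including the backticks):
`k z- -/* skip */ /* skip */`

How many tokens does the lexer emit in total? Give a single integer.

Answer: 4

Derivation:
pos=0: emit ID 'k' (now at pos=1)
pos=2: emit ID 'z' (now at pos=3)
pos=3: emit MINUS '-'
pos=5: emit MINUS '-'
pos=6: enter COMMENT mode (saw '/*')
exit COMMENT mode (now at pos=16)
pos=17: enter COMMENT mode (saw '/*')
exit COMMENT mode (now at pos=27)
DONE. 4 tokens: [ID, ID, MINUS, MINUS]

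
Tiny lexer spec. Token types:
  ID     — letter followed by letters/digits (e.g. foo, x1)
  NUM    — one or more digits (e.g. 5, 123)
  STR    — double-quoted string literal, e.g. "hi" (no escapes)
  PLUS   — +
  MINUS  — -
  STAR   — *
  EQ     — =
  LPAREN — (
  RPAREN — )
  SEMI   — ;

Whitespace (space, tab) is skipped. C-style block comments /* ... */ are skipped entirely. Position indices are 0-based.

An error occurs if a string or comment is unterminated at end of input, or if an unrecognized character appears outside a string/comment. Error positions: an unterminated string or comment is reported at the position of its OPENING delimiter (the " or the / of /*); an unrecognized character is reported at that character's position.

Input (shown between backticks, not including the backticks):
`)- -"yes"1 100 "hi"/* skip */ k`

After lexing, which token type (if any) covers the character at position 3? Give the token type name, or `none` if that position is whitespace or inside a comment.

Answer: MINUS

Derivation:
pos=0: emit RPAREN ')'
pos=1: emit MINUS '-'
pos=3: emit MINUS '-'
pos=4: enter STRING mode
pos=4: emit STR "yes" (now at pos=9)
pos=9: emit NUM '1' (now at pos=10)
pos=11: emit NUM '100' (now at pos=14)
pos=15: enter STRING mode
pos=15: emit STR "hi" (now at pos=19)
pos=19: enter COMMENT mode (saw '/*')
exit COMMENT mode (now at pos=29)
pos=30: emit ID 'k' (now at pos=31)
DONE. 8 tokens: [RPAREN, MINUS, MINUS, STR, NUM, NUM, STR, ID]
Position 3: char is '-' -> MINUS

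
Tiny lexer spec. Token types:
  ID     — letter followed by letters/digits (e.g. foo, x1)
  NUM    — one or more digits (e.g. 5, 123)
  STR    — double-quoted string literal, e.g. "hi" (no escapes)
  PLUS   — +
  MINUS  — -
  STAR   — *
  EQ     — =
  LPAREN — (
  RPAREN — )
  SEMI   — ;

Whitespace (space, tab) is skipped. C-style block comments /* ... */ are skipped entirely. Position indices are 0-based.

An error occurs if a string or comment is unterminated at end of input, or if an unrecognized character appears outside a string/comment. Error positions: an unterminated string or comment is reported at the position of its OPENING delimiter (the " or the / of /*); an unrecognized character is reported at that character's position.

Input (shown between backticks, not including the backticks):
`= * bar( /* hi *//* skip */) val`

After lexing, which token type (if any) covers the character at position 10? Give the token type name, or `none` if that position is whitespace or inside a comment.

Answer: none

Derivation:
pos=0: emit EQ '='
pos=2: emit STAR '*'
pos=4: emit ID 'bar' (now at pos=7)
pos=7: emit LPAREN '('
pos=9: enter COMMENT mode (saw '/*')
exit COMMENT mode (now at pos=17)
pos=17: enter COMMENT mode (saw '/*')
exit COMMENT mode (now at pos=27)
pos=27: emit RPAREN ')'
pos=29: emit ID 'val' (now at pos=32)
DONE. 6 tokens: [EQ, STAR, ID, LPAREN, RPAREN, ID]
Position 10: char is '*' -> none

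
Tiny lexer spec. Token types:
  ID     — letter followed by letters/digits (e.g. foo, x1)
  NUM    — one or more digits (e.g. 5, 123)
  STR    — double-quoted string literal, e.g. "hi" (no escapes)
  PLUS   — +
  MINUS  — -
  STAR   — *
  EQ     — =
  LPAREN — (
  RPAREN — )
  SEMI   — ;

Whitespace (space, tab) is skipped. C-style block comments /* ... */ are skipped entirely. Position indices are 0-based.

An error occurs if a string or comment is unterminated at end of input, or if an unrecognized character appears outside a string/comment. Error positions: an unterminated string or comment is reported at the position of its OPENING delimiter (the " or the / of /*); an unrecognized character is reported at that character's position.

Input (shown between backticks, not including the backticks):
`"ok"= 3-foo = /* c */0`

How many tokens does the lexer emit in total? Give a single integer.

pos=0: enter STRING mode
pos=0: emit STR "ok" (now at pos=4)
pos=4: emit EQ '='
pos=6: emit NUM '3' (now at pos=7)
pos=7: emit MINUS '-'
pos=8: emit ID 'foo' (now at pos=11)
pos=12: emit EQ '='
pos=14: enter COMMENT mode (saw '/*')
exit COMMENT mode (now at pos=21)
pos=21: emit NUM '0' (now at pos=22)
DONE. 7 tokens: [STR, EQ, NUM, MINUS, ID, EQ, NUM]

Answer: 7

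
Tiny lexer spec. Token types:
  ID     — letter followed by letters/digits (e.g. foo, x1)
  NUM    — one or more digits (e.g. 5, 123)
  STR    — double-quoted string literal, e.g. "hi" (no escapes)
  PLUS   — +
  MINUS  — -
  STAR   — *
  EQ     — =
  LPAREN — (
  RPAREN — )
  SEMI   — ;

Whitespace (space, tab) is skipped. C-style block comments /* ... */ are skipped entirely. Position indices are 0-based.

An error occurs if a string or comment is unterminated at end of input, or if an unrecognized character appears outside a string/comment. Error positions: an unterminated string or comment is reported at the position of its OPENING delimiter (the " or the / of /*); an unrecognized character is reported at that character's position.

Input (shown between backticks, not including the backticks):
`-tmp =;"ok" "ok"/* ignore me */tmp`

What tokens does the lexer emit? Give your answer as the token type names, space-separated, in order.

Answer: MINUS ID EQ SEMI STR STR ID

Derivation:
pos=0: emit MINUS '-'
pos=1: emit ID 'tmp' (now at pos=4)
pos=5: emit EQ '='
pos=6: emit SEMI ';'
pos=7: enter STRING mode
pos=7: emit STR "ok" (now at pos=11)
pos=12: enter STRING mode
pos=12: emit STR "ok" (now at pos=16)
pos=16: enter COMMENT mode (saw '/*')
exit COMMENT mode (now at pos=31)
pos=31: emit ID 'tmp' (now at pos=34)
DONE. 7 tokens: [MINUS, ID, EQ, SEMI, STR, STR, ID]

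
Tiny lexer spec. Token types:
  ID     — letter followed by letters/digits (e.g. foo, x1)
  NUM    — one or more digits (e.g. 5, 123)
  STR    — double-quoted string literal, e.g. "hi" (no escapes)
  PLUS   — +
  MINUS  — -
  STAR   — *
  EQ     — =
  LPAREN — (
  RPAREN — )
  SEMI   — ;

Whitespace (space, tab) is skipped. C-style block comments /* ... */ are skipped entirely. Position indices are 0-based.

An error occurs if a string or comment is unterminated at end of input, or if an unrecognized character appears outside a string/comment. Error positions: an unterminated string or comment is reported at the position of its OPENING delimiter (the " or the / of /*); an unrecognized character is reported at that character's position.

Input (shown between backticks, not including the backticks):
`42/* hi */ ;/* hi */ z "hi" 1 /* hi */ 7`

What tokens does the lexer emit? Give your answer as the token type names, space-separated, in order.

pos=0: emit NUM '42' (now at pos=2)
pos=2: enter COMMENT mode (saw '/*')
exit COMMENT mode (now at pos=10)
pos=11: emit SEMI ';'
pos=12: enter COMMENT mode (saw '/*')
exit COMMENT mode (now at pos=20)
pos=21: emit ID 'z' (now at pos=22)
pos=23: enter STRING mode
pos=23: emit STR "hi" (now at pos=27)
pos=28: emit NUM '1' (now at pos=29)
pos=30: enter COMMENT mode (saw '/*')
exit COMMENT mode (now at pos=38)
pos=39: emit NUM '7' (now at pos=40)
DONE. 6 tokens: [NUM, SEMI, ID, STR, NUM, NUM]

Answer: NUM SEMI ID STR NUM NUM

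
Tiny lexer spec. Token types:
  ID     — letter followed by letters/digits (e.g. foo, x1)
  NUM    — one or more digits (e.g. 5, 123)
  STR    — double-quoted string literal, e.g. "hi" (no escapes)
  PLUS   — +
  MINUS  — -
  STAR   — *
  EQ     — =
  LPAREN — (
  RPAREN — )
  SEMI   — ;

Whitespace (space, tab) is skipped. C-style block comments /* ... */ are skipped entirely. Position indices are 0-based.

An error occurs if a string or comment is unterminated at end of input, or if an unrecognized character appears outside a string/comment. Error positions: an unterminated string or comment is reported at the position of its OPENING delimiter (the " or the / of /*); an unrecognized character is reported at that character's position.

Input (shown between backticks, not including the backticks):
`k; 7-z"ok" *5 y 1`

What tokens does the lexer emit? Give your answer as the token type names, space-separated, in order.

Answer: ID SEMI NUM MINUS ID STR STAR NUM ID NUM

Derivation:
pos=0: emit ID 'k' (now at pos=1)
pos=1: emit SEMI ';'
pos=3: emit NUM '7' (now at pos=4)
pos=4: emit MINUS '-'
pos=5: emit ID 'z' (now at pos=6)
pos=6: enter STRING mode
pos=6: emit STR "ok" (now at pos=10)
pos=11: emit STAR '*'
pos=12: emit NUM '5' (now at pos=13)
pos=14: emit ID 'y' (now at pos=15)
pos=16: emit NUM '1' (now at pos=17)
DONE. 10 tokens: [ID, SEMI, NUM, MINUS, ID, STR, STAR, NUM, ID, NUM]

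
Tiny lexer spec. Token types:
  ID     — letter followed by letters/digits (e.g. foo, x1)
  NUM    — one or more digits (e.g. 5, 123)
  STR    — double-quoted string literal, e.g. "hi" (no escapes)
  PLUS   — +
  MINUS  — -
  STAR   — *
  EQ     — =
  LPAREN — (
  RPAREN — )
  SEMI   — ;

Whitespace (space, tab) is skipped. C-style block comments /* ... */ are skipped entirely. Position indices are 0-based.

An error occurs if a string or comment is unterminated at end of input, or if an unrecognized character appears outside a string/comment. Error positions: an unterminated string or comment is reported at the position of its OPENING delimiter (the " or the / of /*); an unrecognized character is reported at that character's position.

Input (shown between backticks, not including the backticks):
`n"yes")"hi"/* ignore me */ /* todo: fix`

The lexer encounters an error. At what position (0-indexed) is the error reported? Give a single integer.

Answer: 27

Derivation:
pos=0: emit ID 'n' (now at pos=1)
pos=1: enter STRING mode
pos=1: emit STR "yes" (now at pos=6)
pos=6: emit RPAREN ')'
pos=7: enter STRING mode
pos=7: emit STR "hi" (now at pos=11)
pos=11: enter COMMENT mode (saw '/*')
exit COMMENT mode (now at pos=26)
pos=27: enter COMMENT mode (saw '/*')
pos=27: ERROR — unterminated comment (reached EOF)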